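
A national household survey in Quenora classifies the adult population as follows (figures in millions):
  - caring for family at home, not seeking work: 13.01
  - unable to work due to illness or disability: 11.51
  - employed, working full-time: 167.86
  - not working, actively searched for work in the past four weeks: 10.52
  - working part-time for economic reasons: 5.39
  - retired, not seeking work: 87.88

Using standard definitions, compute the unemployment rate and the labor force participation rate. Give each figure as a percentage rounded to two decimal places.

Unemployment rate ≈ 5.72%; labor force participation rate ≈ 62.05%.

Employed = 167.86 + 5.39 = 173.25 million (anyone who worked, including part-time for economic reasons, counts as employed).
Unemployed = 10.52 million.
Labor force = 173.25 + 10.52 = 183.77 million.
Not in labor force = 13.01 + 11.51 + 87.88 = 112.40 million (those not working and not actively searching are outside the labor force).
Civilian working-age population = 183.77 + 112.40 = 296.17 million.
Unemployment rate = 10.52 / 183.77 = 5.72%.
Labor force participation rate = 183.77 / 296.17 = 62.05%.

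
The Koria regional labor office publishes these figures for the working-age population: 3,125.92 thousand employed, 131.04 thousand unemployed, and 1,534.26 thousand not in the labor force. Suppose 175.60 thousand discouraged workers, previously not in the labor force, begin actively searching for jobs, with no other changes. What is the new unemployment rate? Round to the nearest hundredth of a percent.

New unemployment rate ≈ 8.93%.

Initially, labor force = 3,125.92 + 131.04 = 3,256.96 thousand, so u = 131.04/3,256.96 = 4.02%.
After the change, unemployed and labor force both rise by 175.60 → E = 3,125.92, U = 306.64, labor force = 3,432.56 thousand.
New unemployment rate = 306.64 / 3,432.56 = 8.93%.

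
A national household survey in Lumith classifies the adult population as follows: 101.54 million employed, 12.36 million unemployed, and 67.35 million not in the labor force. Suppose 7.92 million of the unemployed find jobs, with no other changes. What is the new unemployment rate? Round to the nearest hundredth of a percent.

New unemployment rate ≈ 3.90%.

Initially, labor force = 101.54 + 12.36 = 113.90 million, so u = 12.36/113.90 = 10.85%.
After the change, unemployed falls and employed rises by 7.92; labor force unchanged → E = 109.46, U = 4.44, labor force = 113.90 million.
New unemployment rate = 4.44 / 113.90 = 3.90%.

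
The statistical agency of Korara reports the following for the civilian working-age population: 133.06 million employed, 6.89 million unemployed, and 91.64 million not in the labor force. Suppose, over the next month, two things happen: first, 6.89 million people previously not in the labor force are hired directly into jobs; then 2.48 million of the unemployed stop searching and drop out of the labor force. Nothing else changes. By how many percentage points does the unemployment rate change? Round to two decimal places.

The unemployment rate changes by −1.87 percentage points.

Initially, labor force = 133.06 + 6.89 = 139.95 million, so u = 6.89/139.95 = 4.92%.
After the first change, employed and labor force both rise by 6.89; unemployed unchanged → E = 139.95, U = 6.89, labor force = 146.84 million.
After the second change, unemployed and labor force both fall by 2.48 → E = 139.95, U = 4.41, labor force = 144.36 million.
New unemployment rate = 4.41 / 144.36 = 3.05%.
Change = 3.05% − 4.92% = −1.87 percentage points.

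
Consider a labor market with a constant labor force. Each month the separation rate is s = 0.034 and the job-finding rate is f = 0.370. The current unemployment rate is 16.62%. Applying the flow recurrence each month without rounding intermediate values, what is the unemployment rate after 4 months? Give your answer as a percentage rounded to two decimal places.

Unemployment rate after four months ≈ 9.45%.

With a fixed labor force, u_{t+1} = u_t + s·(1−u_t) − f·u_t = u_t·(1−s−f) + s.
Here 1−s−f = 0.596 and s = 0.034.
u_1 = 0.166200 × 0.596 + 0.034 = 0.133055.
u_2 = 0.133055 × 0.596 + 0.034 = 0.113301.
u_3 = 0.113301 × 0.596 + 0.034 = 0.101527.
u_4 = 0.101527 × 0.596 + 0.034 = 0.094510.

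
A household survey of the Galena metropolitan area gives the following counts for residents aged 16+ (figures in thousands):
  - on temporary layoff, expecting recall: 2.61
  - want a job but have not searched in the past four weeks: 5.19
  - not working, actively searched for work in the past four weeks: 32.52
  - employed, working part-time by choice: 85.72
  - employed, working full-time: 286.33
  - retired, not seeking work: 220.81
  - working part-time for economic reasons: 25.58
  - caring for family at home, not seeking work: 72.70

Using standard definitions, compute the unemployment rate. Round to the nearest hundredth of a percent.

Employed = 85.72 + 286.33 + 25.58 = 397.63 thousand (anyone who worked, including part-time for economic reasons, counts as employed).
Unemployed = 2.61 + 32.52 = 35.13 thousand (jobless and actively searching, or on temporary layoff).
Labor force = 397.63 + 35.13 = 432.76 thousand.
Unemployment rate = 35.13 / 432.76 = 8.12%.

Unemployment rate ≈ 8.12%.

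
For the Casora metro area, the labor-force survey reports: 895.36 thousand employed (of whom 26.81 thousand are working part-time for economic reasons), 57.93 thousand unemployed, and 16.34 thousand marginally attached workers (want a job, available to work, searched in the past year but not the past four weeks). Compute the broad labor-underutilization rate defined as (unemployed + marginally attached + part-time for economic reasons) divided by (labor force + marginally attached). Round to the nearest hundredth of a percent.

Labor force = 895.36 + 57.93 = 953.29 thousand.
Numerator = 57.93 + 16.34 + 26.81 = 101.08 thousand.
Denominator = 953.29 + 16.34 = 969.63 thousand.
Broad rate = 101.08 / 969.63 = 10.42%.

Broad underutilization rate ≈ 10.42%.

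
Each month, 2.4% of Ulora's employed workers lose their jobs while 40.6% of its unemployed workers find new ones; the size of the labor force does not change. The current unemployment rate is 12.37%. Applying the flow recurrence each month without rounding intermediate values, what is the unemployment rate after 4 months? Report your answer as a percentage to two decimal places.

Unemployment rate after four months ≈ 6.30%.

With a fixed labor force, u_{t+1} = u_t + s·(1−u_t) − f·u_t = u_t·(1−s−f) + s.
Here 1−s−f = 0.570 and s = 0.024.
u_1 = 0.123700 × 0.570 + 0.024 = 0.094509.
u_2 = 0.094509 × 0.570 + 0.024 = 0.077870.
u_3 = 0.077870 × 0.570 + 0.024 = 0.068386.
u_4 = 0.068386 × 0.570 + 0.024 = 0.062980.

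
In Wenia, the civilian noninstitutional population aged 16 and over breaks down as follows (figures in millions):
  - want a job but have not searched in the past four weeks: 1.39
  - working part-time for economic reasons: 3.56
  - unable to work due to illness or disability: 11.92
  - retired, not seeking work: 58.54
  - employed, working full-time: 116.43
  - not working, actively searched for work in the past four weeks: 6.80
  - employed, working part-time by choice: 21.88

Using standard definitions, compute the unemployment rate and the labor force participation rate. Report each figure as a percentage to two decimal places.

Unemployment rate ≈ 4.57%; labor force participation rate ≈ 67.42%.

Employed = 3.56 + 116.43 + 21.88 = 141.87 million (anyone who worked, including part-time for economic reasons, counts as employed).
Unemployed = 6.80 million.
Labor force = 141.87 + 6.80 = 148.67 million.
Not in labor force = 1.39 + 11.92 + 58.54 = 71.85 million (those not working and not actively searching are outside the labor force — including those who want a job but have given up searching).
Civilian working-age population = 148.67 + 71.85 = 220.52 million.
Unemployment rate = 6.80 / 148.67 = 4.57%.
Labor force participation rate = 148.67 / 220.52 = 67.42%.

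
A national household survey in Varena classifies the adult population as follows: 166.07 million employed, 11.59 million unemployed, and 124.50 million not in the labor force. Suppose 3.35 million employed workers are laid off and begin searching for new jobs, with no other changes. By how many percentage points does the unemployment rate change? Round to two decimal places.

The unemployment rate changes by +1.89 percentage points.

Initially, labor force = 166.07 + 11.59 = 177.66 million, so u = 11.59/177.66 = 6.52%.
After the change, employed falls and unemployed rises by 3.35; labor force unchanged → E = 162.72, U = 14.94, labor force = 177.66 million.
New unemployment rate = 14.94 / 177.66 = 8.41%.
Change = 8.41% − 6.52% = +1.89 percentage points.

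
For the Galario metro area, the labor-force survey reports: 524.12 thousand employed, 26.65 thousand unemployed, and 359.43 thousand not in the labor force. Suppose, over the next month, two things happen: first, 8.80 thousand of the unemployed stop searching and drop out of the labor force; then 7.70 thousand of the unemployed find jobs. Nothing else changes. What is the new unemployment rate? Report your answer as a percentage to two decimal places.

New unemployment rate ≈ 1.87%.

Initially, labor force = 524.12 + 26.65 = 550.77 thousand, so u = 26.65/550.77 = 4.84%.
After the first change, unemployed and labor force both fall by 8.80 → E = 524.12, U = 17.85, labor force = 541.97 thousand.
After the second change, unemployed falls and employed rises by 7.70; labor force unchanged → E = 531.82, U = 10.15, labor force = 541.97 thousand.
New unemployment rate = 10.15 / 541.97 = 1.87%.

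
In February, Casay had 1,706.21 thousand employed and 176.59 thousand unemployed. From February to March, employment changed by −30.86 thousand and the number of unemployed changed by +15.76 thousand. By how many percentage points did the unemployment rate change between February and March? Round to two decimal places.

The unemployment rate changed by +0.92 percentage points.

February: labor force = 1,706.21 + 176.59 = 1,882.80; u = 176.59/1,882.80 = 9.38%.
March: labor force = 1,675.35 + 192.35 = 1,867.70; u = 192.35/1,867.70 = 10.30%.
Change = 10.30% − 9.38% = +0.92 pp.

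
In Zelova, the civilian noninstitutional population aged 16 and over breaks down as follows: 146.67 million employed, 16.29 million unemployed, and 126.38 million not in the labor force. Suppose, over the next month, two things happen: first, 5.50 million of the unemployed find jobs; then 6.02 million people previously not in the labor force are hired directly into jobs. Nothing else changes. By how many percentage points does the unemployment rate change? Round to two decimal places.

The unemployment rate changes by −3.61 percentage points.

Initially, labor force = 146.67 + 16.29 = 162.96 million, so u = 16.29/162.96 = 10.00%.
After the first change, unemployed falls and employed rises by 5.50; labor force unchanged → E = 152.17, U = 10.79, labor force = 162.96 million.
After the second change, employed and labor force both rise by 6.02; unemployed unchanged → E = 158.19, U = 10.79, labor force = 168.98 million.
New unemployment rate = 10.79 / 168.98 = 6.39%.
Change = 6.39% − 10.00% = −3.61 percentage points.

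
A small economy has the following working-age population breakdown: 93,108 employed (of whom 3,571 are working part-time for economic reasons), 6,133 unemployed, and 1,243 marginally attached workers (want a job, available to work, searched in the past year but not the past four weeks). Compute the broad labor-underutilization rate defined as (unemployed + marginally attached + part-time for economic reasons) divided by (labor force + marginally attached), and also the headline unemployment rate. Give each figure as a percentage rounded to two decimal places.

Labor force = 93,108 + 6,133 = 99,241.
Numerator = 6,133 + 1,243 + 3,571 = 10,947.
Denominator = 99,241 + 1,243 = 100,484.
Broad rate = 10,947 / 100,484 = 10.89%.
Headline unemployment rate = 6,133 / 99,241 = 6.18%.

Broad underutilization rate ≈ 10.89%; headline unemployment rate ≈ 6.18%.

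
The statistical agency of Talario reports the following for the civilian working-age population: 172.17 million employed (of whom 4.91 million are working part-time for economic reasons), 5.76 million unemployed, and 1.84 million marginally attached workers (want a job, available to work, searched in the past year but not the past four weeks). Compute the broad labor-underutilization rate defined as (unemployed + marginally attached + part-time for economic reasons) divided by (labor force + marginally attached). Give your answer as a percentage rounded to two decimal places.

Broad underutilization rate ≈ 6.96%.

Labor force = 172.17 + 5.76 = 177.93 million.
Numerator = 5.76 + 1.84 + 4.91 = 12.51 million.
Denominator = 177.93 + 1.84 = 179.77 million.
Broad rate = 12.51 / 179.77 = 6.96%.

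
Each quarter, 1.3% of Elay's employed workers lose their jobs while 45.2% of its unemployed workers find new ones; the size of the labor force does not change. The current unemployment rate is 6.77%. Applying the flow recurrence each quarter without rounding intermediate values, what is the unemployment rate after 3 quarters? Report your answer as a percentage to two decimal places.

With a fixed labor force, u_{t+1} = u_t + s·(1−u_t) − f·u_t = u_t·(1−s−f) + s.
Here 1−s−f = 0.535 and s = 0.013.
u_1 = 0.067700 × 0.535 + 0.013 = 0.049219.
u_2 = 0.049219 × 0.535 + 0.013 = 0.039332.
u_3 = 0.039332 × 0.535 + 0.013 = 0.034043.

Unemployment rate after three quarters ≈ 3.40%.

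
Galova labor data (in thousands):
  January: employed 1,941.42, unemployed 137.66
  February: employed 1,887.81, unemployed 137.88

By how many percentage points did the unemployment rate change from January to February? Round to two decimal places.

January: labor force = 1,941.42 + 137.66 = 2,079.08; u = 137.66/2,079.08 = 6.62%.
February: labor force = 1,887.81 + 137.88 = 2,025.69; u = 137.88/2,025.69 = 6.81%.
Change = 6.81% − 6.62% = +0.19 pp.

The unemployment rate changed by +0.19 percentage points.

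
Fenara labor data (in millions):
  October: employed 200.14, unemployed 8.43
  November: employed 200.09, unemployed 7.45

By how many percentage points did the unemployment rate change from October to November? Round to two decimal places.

October: labor force = 200.14 + 8.43 = 208.57; u = 8.43/208.57 = 4.04%.
November: labor force = 200.09 + 7.45 = 207.54; u = 7.45/207.54 = 3.59%.
Change = 3.59% − 4.04% = −0.45 pp.

The unemployment rate changed by −0.45 percentage points.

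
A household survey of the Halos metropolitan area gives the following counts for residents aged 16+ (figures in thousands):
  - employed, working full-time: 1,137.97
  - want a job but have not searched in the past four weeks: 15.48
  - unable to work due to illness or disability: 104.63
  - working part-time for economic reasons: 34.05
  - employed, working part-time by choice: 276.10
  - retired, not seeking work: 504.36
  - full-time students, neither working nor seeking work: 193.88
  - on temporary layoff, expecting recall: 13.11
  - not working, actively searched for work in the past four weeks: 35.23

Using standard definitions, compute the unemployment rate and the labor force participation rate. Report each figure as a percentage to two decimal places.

Unemployment rate ≈ 3.23%; labor force participation rate ≈ 64.65%.

Employed = 1,137.97 + 34.05 + 276.10 = 1,448.12 thousand (anyone who worked, including part-time for economic reasons, counts as employed).
Unemployed = 13.11 + 35.23 = 48.34 thousand (jobless and actively searching, or on temporary layoff).
Labor force = 1,448.12 + 48.34 = 1,496.46 thousand.
Not in labor force = 15.48 + 104.63 + 504.36 + 193.88 = 818.35 thousand (those not working and not actively searching are outside the labor force — including those who want a job but have given up searching).
Civilian working-age population = 1,496.46 + 818.35 = 2,314.81 thousand.
Unemployment rate = 48.34 / 1,496.46 = 3.23%.
Labor force participation rate = 1,496.46 / 2,314.81 = 64.65%.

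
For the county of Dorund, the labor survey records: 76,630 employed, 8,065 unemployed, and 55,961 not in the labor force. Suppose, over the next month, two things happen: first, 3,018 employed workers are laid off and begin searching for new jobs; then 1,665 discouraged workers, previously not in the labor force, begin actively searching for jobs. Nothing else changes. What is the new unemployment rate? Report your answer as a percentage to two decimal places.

New unemployment rate ≈ 14.76%.

Initially, labor force = 76,630 + 8,065 = 84,695, so u = 8,065/84,695 = 9.52%.
After the first change, employed falls and unemployed rises by 3,018; labor force unchanged → E = 73,612, U = 11,083, labor force = 84,695.
After the second change, unemployed and labor force both rise by 1,665 → E = 73,612, U = 12,748, labor force = 86,360.
New unemployment rate = 12,748 / 86,360 = 14.76%.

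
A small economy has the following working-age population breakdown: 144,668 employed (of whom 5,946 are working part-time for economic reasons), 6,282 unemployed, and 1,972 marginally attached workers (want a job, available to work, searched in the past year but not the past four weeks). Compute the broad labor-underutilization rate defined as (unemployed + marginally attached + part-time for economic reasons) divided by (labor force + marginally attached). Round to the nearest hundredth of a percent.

Labor force = 144,668 + 6,282 = 150,950.
Numerator = 6,282 + 1,972 + 5,946 = 14,200.
Denominator = 150,950 + 1,972 = 152,922.
Broad rate = 14,200 / 152,922 = 9.29%.

Broad underutilization rate ≈ 9.29%.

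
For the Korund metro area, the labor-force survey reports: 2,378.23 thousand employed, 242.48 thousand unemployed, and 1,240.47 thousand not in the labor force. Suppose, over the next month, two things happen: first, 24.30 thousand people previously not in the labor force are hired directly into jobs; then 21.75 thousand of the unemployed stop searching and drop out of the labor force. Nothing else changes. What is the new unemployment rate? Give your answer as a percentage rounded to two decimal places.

New unemployment rate ≈ 8.41%.

Initially, labor force = 2,378.23 + 242.48 = 2,620.71 thousand, so u = 242.48/2,620.71 = 9.25%.
After the first change, employed and labor force both rise by 24.30; unemployed unchanged → E = 2,402.53, U = 242.48, labor force = 2,645.01 thousand.
After the second change, unemployed and labor force both fall by 21.75 → E = 2,402.53, U = 220.73, labor force = 2,623.26 thousand.
New unemployment rate = 220.73 / 2,623.26 = 8.41%.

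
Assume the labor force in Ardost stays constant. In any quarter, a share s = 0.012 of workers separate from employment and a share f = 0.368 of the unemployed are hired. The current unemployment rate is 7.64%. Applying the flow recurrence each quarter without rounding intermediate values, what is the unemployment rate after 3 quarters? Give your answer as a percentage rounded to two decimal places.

With a fixed labor force, u_{t+1} = u_t + s·(1−u_t) − f·u_t = u_t·(1−s−f) + s.
Here 1−s−f = 0.620 and s = 0.012.
u_1 = 0.076400 × 0.620 + 0.012 = 0.059368.
u_2 = 0.059368 × 0.620 + 0.012 = 0.048808.
u_3 = 0.048808 × 0.620 + 0.012 = 0.042261.

Unemployment rate after three quarters ≈ 4.23%.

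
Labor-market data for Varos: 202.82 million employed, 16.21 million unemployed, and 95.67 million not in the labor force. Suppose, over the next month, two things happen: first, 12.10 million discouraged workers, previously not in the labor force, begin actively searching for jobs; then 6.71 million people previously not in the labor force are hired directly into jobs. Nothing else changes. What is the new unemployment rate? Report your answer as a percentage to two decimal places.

New unemployment rate ≈ 11.90%.

Initially, labor force = 202.82 + 16.21 = 219.03 million, so u = 16.21/219.03 = 7.40%.
After the first change, unemployed and labor force both rise by 12.10 → E = 202.82, U = 28.31, labor force = 231.13 million.
After the second change, employed and labor force both rise by 6.71; unemployed unchanged → E = 209.53, U = 28.31, labor force = 237.84 million.
New unemployment rate = 28.31 / 237.84 = 11.90%.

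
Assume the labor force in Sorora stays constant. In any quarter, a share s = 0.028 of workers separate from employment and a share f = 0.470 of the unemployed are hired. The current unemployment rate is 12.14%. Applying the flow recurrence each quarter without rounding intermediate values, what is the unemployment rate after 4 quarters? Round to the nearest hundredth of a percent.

With a fixed labor force, u_{t+1} = u_t + s·(1−u_t) − f·u_t = u_t·(1−s−f) + s.
Here 1−s−f = 0.502 and s = 0.028.
u_1 = 0.121400 × 0.502 + 0.028 = 0.088943.
u_2 = 0.088943 × 0.502 + 0.028 = 0.072649.
u_3 = 0.072649 × 0.502 + 0.028 = 0.064470.
u_4 = 0.064470 × 0.502 + 0.028 = 0.060364.

Unemployment rate after four quarters ≈ 6.04%.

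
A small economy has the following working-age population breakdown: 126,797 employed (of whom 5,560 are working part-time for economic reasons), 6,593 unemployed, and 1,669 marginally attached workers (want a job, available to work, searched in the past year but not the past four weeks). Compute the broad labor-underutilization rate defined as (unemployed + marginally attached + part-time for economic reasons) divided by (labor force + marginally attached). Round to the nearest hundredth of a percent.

Labor force = 126,797 + 6,593 = 133,390.
Numerator = 6,593 + 1,669 + 5,560 = 13,822.
Denominator = 133,390 + 1,669 = 135,059.
Broad rate = 13,822 / 135,059 = 10.23%.

Broad underutilization rate ≈ 10.23%.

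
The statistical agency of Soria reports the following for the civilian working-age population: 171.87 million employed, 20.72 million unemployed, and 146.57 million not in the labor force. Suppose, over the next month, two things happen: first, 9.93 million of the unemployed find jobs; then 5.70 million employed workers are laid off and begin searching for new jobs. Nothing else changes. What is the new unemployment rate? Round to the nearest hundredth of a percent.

Initially, labor force = 171.87 + 20.72 = 192.59 million, so u = 20.72/192.59 = 10.76%.
After the first change, unemployed falls and employed rises by 9.93; labor force unchanged → E = 181.80, U = 10.79, labor force = 192.59 million.
After the second change, employed falls and unemployed rises by 5.70; labor force unchanged → E = 176.10, U = 16.49, labor force = 192.59 million.
New unemployment rate = 16.49 / 192.59 = 8.56%.

New unemployment rate ≈ 8.56%.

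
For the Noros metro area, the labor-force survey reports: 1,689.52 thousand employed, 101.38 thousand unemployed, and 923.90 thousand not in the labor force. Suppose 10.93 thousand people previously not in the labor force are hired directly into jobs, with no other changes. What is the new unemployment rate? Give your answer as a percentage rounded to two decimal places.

Initially, labor force = 1,689.52 + 101.38 = 1,790.90 thousand, so u = 101.38/1,790.90 = 5.66%.
After the change, employed and labor force both rise by 10.93; unemployed unchanged → E = 1,700.45, U = 101.38, labor force = 1,801.83 thousand.
New unemployment rate = 101.38 / 1,801.83 = 5.63%.

New unemployment rate ≈ 5.63%.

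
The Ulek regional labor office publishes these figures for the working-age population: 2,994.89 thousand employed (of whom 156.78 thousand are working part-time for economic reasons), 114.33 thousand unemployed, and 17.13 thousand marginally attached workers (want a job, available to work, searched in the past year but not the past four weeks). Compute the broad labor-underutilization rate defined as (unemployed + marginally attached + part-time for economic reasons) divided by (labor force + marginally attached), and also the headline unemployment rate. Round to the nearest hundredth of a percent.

Broad underutilization rate ≈ 9.22%; headline unemployment rate ≈ 3.68%.

Labor force = 2,994.89 + 114.33 = 3,109.22 thousand.
Numerator = 114.33 + 17.13 + 156.78 = 288.24 thousand.
Denominator = 3,109.22 + 17.13 = 3,126.35 thousand.
Broad rate = 288.24 / 3,126.35 = 9.22%.
Headline unemployment rate = 114.33 / 3,109.22 = 3.68%.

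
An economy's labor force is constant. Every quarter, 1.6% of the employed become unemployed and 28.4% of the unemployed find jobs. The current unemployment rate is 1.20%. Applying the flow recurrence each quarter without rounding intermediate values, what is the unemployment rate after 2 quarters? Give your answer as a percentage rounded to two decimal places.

Unemployment rate after two quarters ≈ 3.31%.

With a fixed labor force, u_{t+1} = u_t + s·(1−u_t) − f·u_t = u_t·(1−s−f) + s.
Here 1−s−f = 0.700 and s = 0.016.
u_1 = 0.012000 × 0.700 + 0.016 = 0.024400.
u_2 = 0.024400 × 0.700 + 0.016 = 0.033080.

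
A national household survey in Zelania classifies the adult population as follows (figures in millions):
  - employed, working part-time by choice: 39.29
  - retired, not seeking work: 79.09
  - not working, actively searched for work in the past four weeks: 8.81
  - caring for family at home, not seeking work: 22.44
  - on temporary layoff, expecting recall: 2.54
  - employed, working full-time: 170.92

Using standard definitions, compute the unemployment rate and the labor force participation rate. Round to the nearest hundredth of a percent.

Unemployment rate ≈ 5.12%; labor force participation rate ≈ 68.58%.

Employed = 39.29 + 170.92 = 210.21 million.
Unemployed = 8.81 + 2.54 = 11.35 million (jobless and actively searching, or on temporary layoff).
Labor force = 210.21 + 11.35 = 221.56 million.
Not in labor force = 79.09 + 22.44 = 101.53 million (those not working and not actively searching are outside the labor force).
Civilian working-age population = 221.56 + 101.53 = 323.09 million.
Unemployment rate = 11.35 / 221.56 = 5.12%.
Labor force participation rate = 221.56 / 323.09 = 68.58%.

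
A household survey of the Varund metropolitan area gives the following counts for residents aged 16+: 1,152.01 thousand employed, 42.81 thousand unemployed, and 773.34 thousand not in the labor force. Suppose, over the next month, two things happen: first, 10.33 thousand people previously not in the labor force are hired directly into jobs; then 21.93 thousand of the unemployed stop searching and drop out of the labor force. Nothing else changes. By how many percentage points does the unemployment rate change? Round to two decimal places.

Initially, labor force = 1,152.01 + 42.81 = 1,194.82 thousand, so u = 42.81/1,194.82 = 3.58%.
After the first change, employed and labor force both rise by 10.33; unemployed unchanged → E = 1,162.34, U = 42.81, labor force = 1,205.15 thousand.
After the second change, unemployed and labor force both fall by 21.93 → E = 1,162.34, U = 20.88, labor force = 1,183.22 thousand.
New unemployment rate = 20.88 / 1,183.22 = 1.76%.
Change = 1.76% − 3.58% = −1.82 percentage points.

The unemployment rate changes by −1.82 percentage points.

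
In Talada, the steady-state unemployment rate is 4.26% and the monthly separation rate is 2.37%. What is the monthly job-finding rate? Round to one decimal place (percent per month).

From u* = s/(s+f): f = s·(1−u)/u.
f = 2.37 × (1 − 0.0426) / 0.0426 = 2.2690 / 0.0426 ≈ 53.3% per month.

Job-finding rate ≈ 53.3% per month.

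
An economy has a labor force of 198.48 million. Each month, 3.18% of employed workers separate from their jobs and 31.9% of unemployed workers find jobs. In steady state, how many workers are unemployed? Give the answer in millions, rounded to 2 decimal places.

About 17.99 million are unemployed in steady state.

Steady-state unemployment rate u* = s/(s+f) = 3.18/(3.18+31.9) = 0.090650.
Unemployed = u* × labor force = 0.090650 × 198.48 ≈ 17.99 million.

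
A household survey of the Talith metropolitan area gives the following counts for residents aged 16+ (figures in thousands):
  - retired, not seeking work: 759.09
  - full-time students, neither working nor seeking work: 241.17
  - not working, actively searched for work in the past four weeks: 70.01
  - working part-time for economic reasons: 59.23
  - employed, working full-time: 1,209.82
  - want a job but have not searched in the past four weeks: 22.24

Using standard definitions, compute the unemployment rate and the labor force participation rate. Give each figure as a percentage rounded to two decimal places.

Employed = 59.23 + 1,209.82 = 1,269.05 thousand (anyone who worked, including part-time for economic reasons, counts as employed).
Unemployed = 70.01 thousand.
Labor force = 1,269.05 + 70.01 = 1,339.06 thousand.
Not in labor force = 759.09 + 241.17 + 22.24 = 1,022.50 thousand (those not working and not actively searching are outside the labor force — including those who want a job but have given up searching).
Civilian working-age population = 1,339.06 + 1,022.50 = 2,361.56 thousand.
Unemployment rate = 70.01 / 1,339.06 = 5.23%.
Labor force participation rate = 1,339.06 / 2,361.56 = 56.70%.

Unemployment rate ≈ 5.23%; labor force participation rate ≈ 56.70%.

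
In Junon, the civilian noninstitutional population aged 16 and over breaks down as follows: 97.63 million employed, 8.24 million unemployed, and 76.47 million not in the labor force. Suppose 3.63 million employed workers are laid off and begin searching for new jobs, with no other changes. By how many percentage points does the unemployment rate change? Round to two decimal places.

The unemployment rate changes by +3.43 percentage points.

Initially, labor force = 97.63 + 8.24 = 105.87 million, so u = 8.24/105.87 = 7.78%.
After the change, employed falls and unemployed rises by 3.63; labor force unchanged → E = 94.00, U = 11.87, labor force = 105.87 million.
New unemployment rate = 11.87 / 105.87 = 11.21%.
Change = 11.21% − 7.78% = +3.43 percentage points.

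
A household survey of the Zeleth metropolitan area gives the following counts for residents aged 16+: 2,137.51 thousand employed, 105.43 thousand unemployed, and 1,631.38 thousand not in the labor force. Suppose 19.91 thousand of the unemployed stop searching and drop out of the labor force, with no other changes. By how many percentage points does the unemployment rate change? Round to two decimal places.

The unemployment rate changes by −0.85 percentage points.

Initially, labor force = 2,137.51 + 105.43 = 2,242.94 thousand, so u = 105.43/2,242.94 = 4.70%.
After the change, unemployed and labor force both fall by 19.91 → E = 2,137.51, U = 85.52, labor force = 2,223.03 thousand.
New unemployment rate = 85.52 / 2,223.03 = 3.85%.
Change = 3.85% − 4.70% = −0.85 percentage points.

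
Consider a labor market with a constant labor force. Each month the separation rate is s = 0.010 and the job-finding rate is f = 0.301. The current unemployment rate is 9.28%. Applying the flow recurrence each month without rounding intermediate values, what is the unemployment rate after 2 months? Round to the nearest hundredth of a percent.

Unemployment rate after two months ≈ 6.09%.

With a fixed labor force, u_{t+1} = u_t + s·(1−u_t) − f·u_t = u_t·(1−s−f) + s.
Here 1−s−f = 0.689 and s = 0.010.
u_1 = 0.092800 × 0.689 + 0.010 = 0.073939.
u_2 = 0.073939 × 0.689 + 0.010 = 0.060944.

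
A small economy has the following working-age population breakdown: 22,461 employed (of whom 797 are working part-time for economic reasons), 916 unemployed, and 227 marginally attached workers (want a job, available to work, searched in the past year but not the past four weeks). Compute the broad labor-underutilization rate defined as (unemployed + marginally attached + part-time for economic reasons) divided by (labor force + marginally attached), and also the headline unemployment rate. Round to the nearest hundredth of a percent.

Labor force = 22,461 + 916 = 23,377.
Numerator = 916 + 227 + 797 = 1,940.
Denominator = 23,377 + 227 = 23,604.
Broad rate = 1,940 / 23,604 = 8.22%.
Headline unemployment rate = 916 / 23,377 = 3.92%.

Broad underutilization rate ≈ 8.22%; headline unemployment rate ≈ 3.92%.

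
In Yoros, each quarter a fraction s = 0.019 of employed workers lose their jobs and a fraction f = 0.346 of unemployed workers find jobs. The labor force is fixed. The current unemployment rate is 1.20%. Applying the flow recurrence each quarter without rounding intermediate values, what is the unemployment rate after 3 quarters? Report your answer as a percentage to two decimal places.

Unemployment rate after three quarters ≈ 4.18%.

With a fixed labor force, u_{t+1} = u_t + s·(1−u_t) − f·u_t = u_t·(1−s−f) + s.
Here 1−s−f = 0.635 and s = 0.019.
u_1 = 0.012000 × 0.635 + 0.019 = 0.026620.
u_2 = 0.026620 × 0.635 + 0.019 = 0.035904.
u_3 = 0.035904 × 0.635 + 0.019 = 0.041799.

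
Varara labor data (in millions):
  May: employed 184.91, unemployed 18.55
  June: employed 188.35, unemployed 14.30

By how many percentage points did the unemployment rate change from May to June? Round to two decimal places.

The unemployment rate changed by −2.06 percentage points.

May: labor force = 184.91 + 18.55 = 203.46; u = 18.55/203.46 = 9.12%.
June: labor force = 188.35 + 14.30 = 202.65; u = 14.30/202.65 = 7.06%.
Change = 7.06% − 9.12% = −2.06 pp.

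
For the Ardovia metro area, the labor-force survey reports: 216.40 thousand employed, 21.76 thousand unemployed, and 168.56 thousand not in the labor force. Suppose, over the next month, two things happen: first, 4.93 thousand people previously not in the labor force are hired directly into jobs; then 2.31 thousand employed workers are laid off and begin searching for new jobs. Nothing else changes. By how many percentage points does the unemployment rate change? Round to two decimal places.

The unemployment rate changes by +0.76 percentage points.

Initially, labor force = 216.40 + 21.76 = 238.16 thousand, so u = 21.76/238.16 = 9.14%.
After the first change, employed and labor force both rise by 4.93; unemployed unchanged → E = 221.33, U = 21.76, labor force = 243.09 thousand.
After the second change, employed falls and unemployed rises by 2.31; labor force unchanged → E = 219.02, U = 24.07, labor force = 243.09 thousand.
New unemployment rate = 24.07 / 243.09 = 9.90%.
Change = 9.90% − 9.14% = +0.76 percentage points.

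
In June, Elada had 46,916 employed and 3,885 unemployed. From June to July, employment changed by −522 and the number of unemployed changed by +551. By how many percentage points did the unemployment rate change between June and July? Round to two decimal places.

June: labor force = 46,916 + 3,885 = 50,801; u = 3,885/50,801 = 7.65%.
July: labor force = 46,394 + 4,436 = 50,830; u = 4,436/50,830 = 8.73%.
Change = 8.73% − 7.65% = +1.08 pp.

The unemployment rate changed by +1.08 percentage points.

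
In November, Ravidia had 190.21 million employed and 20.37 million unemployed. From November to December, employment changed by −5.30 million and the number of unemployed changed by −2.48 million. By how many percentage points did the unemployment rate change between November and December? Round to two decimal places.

The unemployment rate changed by −0.85 percentage points.

November: labor force = 190.21 + 20.37 = 210.58; u = 20.37/210.58 = 9.67%.
December: labor force = 184.91 + 17.89 = 202.80; u = 17.89/202.80 = 8.82%.
Change = 8.82% − 9.67% = −0.85 pp.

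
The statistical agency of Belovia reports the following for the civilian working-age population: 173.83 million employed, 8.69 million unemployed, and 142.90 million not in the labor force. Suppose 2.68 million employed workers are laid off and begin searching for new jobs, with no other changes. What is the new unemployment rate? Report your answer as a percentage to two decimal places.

New unemployment rate ≈ 6.23%.

Initially, labor force = 173.83 + 8.69 = 182.52 million, so u = 8.69/182.52 = 4.76%.
After the change, employed falls and unemployed rises by 2.68; labor force unchanged → E = 171.15, U = 11.37, labor force = 182.52 million.
New unemployment rate = 11.37 / 182.52 = 6.23%.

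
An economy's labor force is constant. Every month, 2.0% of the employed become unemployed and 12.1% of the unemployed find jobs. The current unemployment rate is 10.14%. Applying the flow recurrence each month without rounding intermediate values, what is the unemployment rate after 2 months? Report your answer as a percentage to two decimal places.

With a fixed labor force, u_{t+1} = u_t + s·(1−u_t) − f·u_t = u_t·(1−s−f) + s.
Here 1−s−f = 0.859 and s = 0.020.
u_1 = 0.101400 × 0.859 + 0.020 = 0.107103.
u_2 = 0.107103 × 0.859 + 0.020 = 0.112001.

Unemployment rate after two months ≈ 11.20%.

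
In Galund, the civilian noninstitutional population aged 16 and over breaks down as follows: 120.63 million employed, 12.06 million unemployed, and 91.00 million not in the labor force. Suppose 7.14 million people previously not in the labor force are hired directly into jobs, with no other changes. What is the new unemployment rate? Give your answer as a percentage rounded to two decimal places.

New unemployment rate ≈ 8.62%.

Initially, labor force = 120.63 + 12.06 = 132.69 million, so u = 12.06/132.69 = 9.09%.
After the change, employed and labor force both rise by 7.14; unemployed unchanged → E = 127.77, U = 12.06, labor force = 139.83 million.
New unemployment rate = 12.06 / 139.83 = 8.62%.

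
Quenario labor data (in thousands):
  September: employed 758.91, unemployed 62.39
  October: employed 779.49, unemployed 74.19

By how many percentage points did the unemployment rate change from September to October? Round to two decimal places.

The unemployment rate changed by +1.09 percentage points.

September: labor force = 758.91 + 62.39 = 821.30; u = 62.39/821.30 = 7.60%.
October: labor force = 779.49 + 74.19 = 853.68; u = 74.19/853.68 = 8.69%.
Change = 8.69% − 7.60% = +1.09 pp.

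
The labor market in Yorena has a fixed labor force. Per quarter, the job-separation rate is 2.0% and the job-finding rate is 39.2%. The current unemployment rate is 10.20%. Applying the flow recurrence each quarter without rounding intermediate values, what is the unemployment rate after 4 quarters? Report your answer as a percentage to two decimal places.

Unemployment rate after four quarters ≈ 5.49%.

With a fixed labor force, u_{t+1} = u_t + s·(1−u_t) − f·u_t = u_t·(1−s−f) + s.
Here 1−s−f = 0.588 and s = 0.020.
u_1 = 0.102000 × 0.588 + 0.020 = 0.079976.
u_2 = 0.079976 × 0.588 + 0.020 = 0.067026.
u_3 = 0.067026 × 0.588 + 0.020 = 0.059411.
u_4 = 0.059411 × 0.588 + 0.020 = 0.054934.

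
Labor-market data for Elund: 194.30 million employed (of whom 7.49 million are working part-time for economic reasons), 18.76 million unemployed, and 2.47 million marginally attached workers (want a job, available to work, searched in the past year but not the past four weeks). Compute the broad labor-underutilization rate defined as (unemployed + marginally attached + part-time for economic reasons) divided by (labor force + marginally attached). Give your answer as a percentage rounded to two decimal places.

Labor force = 194.30 + 18.76 = 213.06 million.
Numerator = 18.76 + 2.47 + 7.49 = 28.72 million.
Denominator = 213.06 + 2.47 = 215.53 million.
Broad rate = 28.72 / 215.53 = 13.33%.

Broad underutilization rate ≈ 13.33%.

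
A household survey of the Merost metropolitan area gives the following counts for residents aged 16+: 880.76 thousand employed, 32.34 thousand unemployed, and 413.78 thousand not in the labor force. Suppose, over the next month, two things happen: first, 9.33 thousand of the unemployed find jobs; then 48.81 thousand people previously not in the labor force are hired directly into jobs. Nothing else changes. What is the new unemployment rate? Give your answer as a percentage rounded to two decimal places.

New unemployment rate ≈ 2.39%.

Initially, labor force = 880.76 + 32.34 = 913.10 thousand, so u = 32.34/913.10 = 3.54%.
After the first change, unemployed falls and employed rises by 9.33; labor force unchanged → E = 890.09, U = 23.01, labor force = 913.10 thousand.
After the second change, employed and labor force both rise by 48.81; unemployed unchanged → E = 938.90, U = 23.01, labor force = 961.91 thousand.
New unemployment rate = 23.01 / 961.91 = 2.39%.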